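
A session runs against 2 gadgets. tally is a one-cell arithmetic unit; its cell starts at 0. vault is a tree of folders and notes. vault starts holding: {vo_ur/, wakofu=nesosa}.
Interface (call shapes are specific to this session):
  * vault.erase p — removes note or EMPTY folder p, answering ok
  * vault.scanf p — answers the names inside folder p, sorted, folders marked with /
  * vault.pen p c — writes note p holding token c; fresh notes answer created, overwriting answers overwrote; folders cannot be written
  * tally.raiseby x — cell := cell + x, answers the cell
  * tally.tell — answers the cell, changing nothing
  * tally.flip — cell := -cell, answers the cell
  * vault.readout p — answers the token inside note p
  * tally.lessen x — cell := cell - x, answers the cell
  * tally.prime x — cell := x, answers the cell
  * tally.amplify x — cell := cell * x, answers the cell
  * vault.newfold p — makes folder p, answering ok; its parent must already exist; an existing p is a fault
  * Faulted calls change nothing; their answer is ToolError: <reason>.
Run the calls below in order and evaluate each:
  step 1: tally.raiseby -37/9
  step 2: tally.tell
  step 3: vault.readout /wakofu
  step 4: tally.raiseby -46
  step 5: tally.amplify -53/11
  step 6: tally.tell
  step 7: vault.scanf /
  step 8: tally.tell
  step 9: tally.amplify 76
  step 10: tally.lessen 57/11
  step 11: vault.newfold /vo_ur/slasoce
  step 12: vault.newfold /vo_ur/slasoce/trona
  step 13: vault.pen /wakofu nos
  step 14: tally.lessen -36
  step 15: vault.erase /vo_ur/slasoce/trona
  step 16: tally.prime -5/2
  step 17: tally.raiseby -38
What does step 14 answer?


Answer: 1819679/99

Derivation:
;; 1. tally.raiseby(x='-37/9') -> -37/9
;; 2. tally.tell() -> -37/9
;; 3. vault.readout(p='/wakofu') -> nesosa
;; 4. tally.raiseby(x='-46') -> -451/9
;; 5. tally.amplify(x='-53/11') -> 2173/9
;; 6. tally.tell() -> 2173/9
;; 7. vault.scanf(p='/') -> [vo_ur/, wakofu]
;; 8. tally.tell() -> 2173/9
;; 9. tally.amplify(x='76') -> 165148/9
;; 10. tally.lessen(x='57/11') -> 1816115/99
;; 11. vault.newfold(p='/vo_ur/slasoce') -> ok
;; 12. vault.newfold(p='/vo_ur/slasoce/trona') -> ok
;; 13. vault.pen(p='/wakofu', c='nos') -> overwrote
;; 14. tally.lessen(x='-36') -> 1819679/99
;; 15. vault.erase(p='/vo_ur/slasoce/trona') -> ok
;; 16. tally.prime(x='-5/2') -> -5/2
;; 17. tally.raiseby(x='-38') -> -81/2


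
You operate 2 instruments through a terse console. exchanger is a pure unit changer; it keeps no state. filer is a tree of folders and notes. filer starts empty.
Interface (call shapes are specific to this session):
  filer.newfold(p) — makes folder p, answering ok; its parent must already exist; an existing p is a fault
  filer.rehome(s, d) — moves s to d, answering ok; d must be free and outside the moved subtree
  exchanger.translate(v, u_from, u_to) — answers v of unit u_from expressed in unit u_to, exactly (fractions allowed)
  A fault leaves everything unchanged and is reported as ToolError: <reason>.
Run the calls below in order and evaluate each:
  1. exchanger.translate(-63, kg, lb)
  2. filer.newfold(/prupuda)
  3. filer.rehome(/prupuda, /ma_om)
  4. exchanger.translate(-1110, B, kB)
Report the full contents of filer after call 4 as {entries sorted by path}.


Answer: {ma_om/}

Derivation:
;; 1. translate(-63, kg, lb) -> -900000000/6479891
;; 2. newfold(/prupuda) -> ok
;; 3. rehome(/prupuda, /ma_om) -> ok
;; 4. translate(-1110, B, kB) -> -111/100


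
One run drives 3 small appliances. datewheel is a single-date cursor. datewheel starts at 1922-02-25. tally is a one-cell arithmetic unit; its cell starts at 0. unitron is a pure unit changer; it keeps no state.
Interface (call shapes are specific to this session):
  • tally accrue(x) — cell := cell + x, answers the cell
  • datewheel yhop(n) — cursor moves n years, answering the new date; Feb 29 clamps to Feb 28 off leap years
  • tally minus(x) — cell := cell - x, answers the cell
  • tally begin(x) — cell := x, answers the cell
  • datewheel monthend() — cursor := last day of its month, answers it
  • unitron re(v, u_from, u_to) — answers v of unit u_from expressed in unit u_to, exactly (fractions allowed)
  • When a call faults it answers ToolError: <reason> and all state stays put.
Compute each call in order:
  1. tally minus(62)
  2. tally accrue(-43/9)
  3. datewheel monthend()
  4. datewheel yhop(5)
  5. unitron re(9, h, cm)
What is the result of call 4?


Answer: 1927-02-28

Derivation:
;; tally minus(62) => -62
;; tally accrue(-43/9) => -601/9
;; datewheel monthend() => 1922-02-28
;; datewheel yhop(5) => 1927-02-28
;; unitron re(9, h, cm) => ToolError: incompatible units


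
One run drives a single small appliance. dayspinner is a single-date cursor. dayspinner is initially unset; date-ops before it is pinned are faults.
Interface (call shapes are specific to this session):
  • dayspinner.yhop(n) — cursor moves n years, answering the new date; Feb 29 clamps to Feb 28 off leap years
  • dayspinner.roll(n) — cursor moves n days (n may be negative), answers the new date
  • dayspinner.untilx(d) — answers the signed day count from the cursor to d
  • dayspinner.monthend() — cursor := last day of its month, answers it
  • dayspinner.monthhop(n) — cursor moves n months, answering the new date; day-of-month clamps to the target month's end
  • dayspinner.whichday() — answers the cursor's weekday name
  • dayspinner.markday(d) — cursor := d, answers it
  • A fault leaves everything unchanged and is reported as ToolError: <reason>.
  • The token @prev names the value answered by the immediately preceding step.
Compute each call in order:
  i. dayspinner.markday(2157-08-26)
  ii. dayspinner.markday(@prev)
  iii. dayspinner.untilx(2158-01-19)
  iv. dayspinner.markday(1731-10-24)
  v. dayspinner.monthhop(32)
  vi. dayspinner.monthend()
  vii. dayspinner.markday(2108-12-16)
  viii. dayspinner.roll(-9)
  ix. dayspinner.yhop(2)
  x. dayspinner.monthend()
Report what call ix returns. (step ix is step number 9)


==> dayspinner.markday(d: 2157-08-26)
<== 2157-08-26
==> dayspinner.markday(d: @prev)
<== 2157-08-26
==> dayspinner.untilx(d: 2158-01-19)
<== 146
==> dayspinner.markday(d: 1731-10-24)
<== 1731-10-24
==> dayspinner.monthhop(n: 32)
<== 1734-06-24
==> dayspinner.monthend()
<== 1734-06-30
==> dayspinner.markday(d: 2108-12-16)
<== 2108-12-16
==> dayspinner.roll(n: -9)
<== 2108-12-07
==> dayspinner.yhop(n: 2)
<== 2110-12-07
==> dayspinner.monthend()
<== 2110-12-31

Answer: 2110-12-07


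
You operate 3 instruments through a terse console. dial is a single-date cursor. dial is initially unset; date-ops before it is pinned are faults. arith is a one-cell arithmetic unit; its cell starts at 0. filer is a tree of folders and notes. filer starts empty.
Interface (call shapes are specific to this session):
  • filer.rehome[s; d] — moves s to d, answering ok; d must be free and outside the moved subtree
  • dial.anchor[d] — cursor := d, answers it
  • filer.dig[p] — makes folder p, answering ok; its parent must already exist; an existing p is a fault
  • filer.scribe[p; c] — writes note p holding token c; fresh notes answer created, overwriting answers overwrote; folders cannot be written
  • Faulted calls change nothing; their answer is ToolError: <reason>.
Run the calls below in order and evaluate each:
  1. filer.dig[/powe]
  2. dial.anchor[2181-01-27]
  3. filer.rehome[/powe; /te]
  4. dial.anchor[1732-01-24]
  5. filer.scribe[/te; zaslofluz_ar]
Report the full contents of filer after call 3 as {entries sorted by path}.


Answer: {te/}

Derivation:
I run dig with p='/powe', giving ok.
Now I run anchor with d='2181-01-27', and see 2181-01-27.
Now I run rehome with s='/powe', d='/te', and see ok.
Now I run anchor with d='1732-01-24', which returns 1732-01-24.
Then scribe with p='/te', c='zaslofluz_ar', — result: ToolError: is a directory.


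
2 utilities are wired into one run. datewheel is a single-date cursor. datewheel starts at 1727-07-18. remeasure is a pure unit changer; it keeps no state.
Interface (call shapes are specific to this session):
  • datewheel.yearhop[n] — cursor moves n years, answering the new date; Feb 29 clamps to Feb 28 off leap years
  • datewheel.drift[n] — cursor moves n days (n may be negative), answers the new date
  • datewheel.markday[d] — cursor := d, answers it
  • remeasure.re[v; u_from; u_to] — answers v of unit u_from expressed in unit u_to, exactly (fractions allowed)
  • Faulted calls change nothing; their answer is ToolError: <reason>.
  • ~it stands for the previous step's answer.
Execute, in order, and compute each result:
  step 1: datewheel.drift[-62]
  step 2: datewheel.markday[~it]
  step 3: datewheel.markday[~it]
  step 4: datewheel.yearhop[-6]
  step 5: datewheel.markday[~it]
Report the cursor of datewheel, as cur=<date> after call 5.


$ datewheel.drift n=-62
  1727-05-17
$ datewheel.markday d=~it
  1727-05-17
$ datewheel.markday d=~it
  1727-05-17
$ datewheel.yearhop n=-6
  1721-05-17
$ datewheel.markday d=~it
  1721-05-17

Answer: cur=1721-05-17


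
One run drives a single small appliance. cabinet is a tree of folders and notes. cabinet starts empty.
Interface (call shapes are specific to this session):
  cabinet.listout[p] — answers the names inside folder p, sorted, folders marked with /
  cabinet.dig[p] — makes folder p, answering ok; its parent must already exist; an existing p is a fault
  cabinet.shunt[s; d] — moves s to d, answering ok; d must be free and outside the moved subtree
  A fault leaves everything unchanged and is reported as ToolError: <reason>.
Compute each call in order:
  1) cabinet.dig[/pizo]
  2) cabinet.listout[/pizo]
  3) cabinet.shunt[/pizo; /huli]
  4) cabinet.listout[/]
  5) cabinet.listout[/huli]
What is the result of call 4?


Then cabinet.dig on /pizo, and observe ok.
Then cabinet.listout on /pizo, and observe [].
Now I run cabinet.shunt on /pizo, /huli, and get ok.
Invoking cabinet.listout on /, and get [huli/].
Now I run cabinet.listout on /huli, giving [].

Answer: [huli/]


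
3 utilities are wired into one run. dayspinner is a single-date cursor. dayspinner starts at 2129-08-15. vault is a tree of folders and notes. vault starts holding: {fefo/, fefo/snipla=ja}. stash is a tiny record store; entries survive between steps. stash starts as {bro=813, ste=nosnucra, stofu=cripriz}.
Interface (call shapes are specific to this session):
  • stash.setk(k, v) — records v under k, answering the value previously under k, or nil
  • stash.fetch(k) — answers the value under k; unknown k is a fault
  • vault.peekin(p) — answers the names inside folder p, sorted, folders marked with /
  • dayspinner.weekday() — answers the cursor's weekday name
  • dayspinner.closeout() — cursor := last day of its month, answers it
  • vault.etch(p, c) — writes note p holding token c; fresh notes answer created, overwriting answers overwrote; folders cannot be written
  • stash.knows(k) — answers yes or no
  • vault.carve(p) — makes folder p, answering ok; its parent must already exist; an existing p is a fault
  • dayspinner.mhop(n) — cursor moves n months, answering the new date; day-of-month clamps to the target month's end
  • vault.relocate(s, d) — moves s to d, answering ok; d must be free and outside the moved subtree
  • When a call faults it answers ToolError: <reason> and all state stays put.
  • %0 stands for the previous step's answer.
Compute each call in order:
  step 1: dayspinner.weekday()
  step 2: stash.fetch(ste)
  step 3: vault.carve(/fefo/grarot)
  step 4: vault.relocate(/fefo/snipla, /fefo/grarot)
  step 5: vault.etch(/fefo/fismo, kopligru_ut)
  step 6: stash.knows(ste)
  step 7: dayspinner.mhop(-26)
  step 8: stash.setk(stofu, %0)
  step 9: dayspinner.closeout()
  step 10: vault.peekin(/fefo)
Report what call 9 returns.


[in] weekday
  Monday
[in] fetch ste
  nosnucra
[in] carve /fefo/grarot
  ok
[in] relocate /fefo/snipla /fefo/grarot
  ToolError: exists
[in] etch /fefo/fismo kopligru_ut
  created
[in] knows ste
  yes
[in] mhop -26
  2127-06-15
[in] setk stofu %0
  cripriz
[in] closeout
  2127-06-30
[in] peekin /fefo
  [fismo, grarot/, snipla]

Answer: 2127-06-30


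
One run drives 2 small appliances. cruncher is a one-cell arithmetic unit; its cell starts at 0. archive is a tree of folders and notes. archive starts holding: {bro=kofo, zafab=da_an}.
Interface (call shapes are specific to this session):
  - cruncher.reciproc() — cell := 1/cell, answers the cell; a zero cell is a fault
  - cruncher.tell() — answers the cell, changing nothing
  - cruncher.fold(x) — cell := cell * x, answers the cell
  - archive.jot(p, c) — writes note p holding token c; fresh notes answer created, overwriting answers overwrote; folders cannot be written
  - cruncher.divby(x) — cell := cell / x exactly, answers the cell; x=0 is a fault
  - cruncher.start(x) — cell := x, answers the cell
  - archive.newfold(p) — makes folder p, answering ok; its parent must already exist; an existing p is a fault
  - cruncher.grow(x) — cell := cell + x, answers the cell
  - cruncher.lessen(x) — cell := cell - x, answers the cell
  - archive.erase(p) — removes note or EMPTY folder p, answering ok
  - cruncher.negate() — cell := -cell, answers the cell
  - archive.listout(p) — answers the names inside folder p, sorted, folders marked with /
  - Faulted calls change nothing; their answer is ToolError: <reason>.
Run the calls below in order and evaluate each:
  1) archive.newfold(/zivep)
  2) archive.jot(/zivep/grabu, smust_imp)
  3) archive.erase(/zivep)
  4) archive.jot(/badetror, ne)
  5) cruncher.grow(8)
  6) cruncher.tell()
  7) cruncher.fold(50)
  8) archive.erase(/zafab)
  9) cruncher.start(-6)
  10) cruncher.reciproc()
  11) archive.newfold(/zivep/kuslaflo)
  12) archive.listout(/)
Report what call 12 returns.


CALL archive.newfold[p→/zivep]
RET  ok
CALL archive.jot[p→/zivep/grabu; c→smust_imp]
RET  created
CALL archive.erase[p→/zivep]
RET  ToolError: not empty
CALL archive.jot[p→/badetror; c→ne]
RET  created
CALL cruncher.grow[x→8]
RET  8
CALL cruncher.tell[]
RET  8
CALL cruncher.fold[x→50]
RET  400
CALL archive.erase[p→/zafab]
RET  ok
CALL cruncher.start[x→-6]
RET  -6
CALL cruncher.reciproc[]
RET  -1/6
CALL archive.newfold[p→/zivep/kuslaflo]
RET  ok
CALL archive.listout[p→/]
RET  [badetror, bro, zivep/]

Answer: [badetror, bro, zivep/]


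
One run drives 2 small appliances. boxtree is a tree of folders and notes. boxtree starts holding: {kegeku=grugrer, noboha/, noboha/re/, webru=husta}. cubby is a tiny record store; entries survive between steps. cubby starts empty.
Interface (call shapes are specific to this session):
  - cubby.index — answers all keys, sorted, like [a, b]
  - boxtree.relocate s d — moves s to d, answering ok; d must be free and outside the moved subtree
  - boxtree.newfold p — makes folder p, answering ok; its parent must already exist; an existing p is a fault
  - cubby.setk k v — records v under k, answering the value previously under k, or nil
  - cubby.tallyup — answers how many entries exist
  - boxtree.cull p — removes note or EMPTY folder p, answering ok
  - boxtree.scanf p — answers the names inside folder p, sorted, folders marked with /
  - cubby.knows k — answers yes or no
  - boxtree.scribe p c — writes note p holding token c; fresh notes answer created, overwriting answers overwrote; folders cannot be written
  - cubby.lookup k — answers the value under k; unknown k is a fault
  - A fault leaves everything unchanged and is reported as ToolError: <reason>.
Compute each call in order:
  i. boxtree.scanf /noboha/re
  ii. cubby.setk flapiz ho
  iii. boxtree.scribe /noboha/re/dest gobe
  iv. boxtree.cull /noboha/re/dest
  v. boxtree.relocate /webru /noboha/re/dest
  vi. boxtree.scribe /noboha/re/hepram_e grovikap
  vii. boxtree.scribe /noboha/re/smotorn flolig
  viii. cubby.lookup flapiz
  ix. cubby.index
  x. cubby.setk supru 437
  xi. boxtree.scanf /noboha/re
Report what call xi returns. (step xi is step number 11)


! 1. boxtree.scanf(p: /noboha/re) -> []
! 2. cubby.setk(k: flapiz, v: ho) -> nil
! 3. boxtree.scribe(p: /noboha/re/dest, c: gobe) -> created
! 4. boxtree.cull(p: /noboha/re/dest) -> ok
! 5. boxtree.relocate(s: /webru, d: /noboha/re/dest) -> ok
! 6. boxtree.scribe(p: /noboha/re/hepram_e, c: grovikap) -> created
! 7. boxtree.scribe(p: /noboha/re/smotorn, c: flolig) -> created
! 8. cubby.lookup(k: flapiz) -> ho
! 9. cubby.index() -> [flapiz]
! 10. cubby.setk(k: supru, v: 437) -> nil
! 11. boxtree.scanf(p: /noboha/re) -> [dest, hepram_e, smotorn]

Answer: [dest, hepram_e, smotorn]


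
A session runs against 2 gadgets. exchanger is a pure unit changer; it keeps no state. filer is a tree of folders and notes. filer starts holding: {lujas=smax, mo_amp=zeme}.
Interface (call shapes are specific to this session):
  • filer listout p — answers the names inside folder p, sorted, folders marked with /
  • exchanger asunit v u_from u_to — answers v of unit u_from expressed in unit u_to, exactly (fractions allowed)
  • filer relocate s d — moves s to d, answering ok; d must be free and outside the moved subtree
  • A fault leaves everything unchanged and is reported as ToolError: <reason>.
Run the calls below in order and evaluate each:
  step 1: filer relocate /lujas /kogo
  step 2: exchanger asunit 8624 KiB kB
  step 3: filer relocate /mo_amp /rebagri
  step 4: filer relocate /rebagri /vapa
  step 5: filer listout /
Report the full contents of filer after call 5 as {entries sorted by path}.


Answer: {kogo=smax, vapa=zeme}

Derivation:
I invoke filer relocate using s='/lujas', d='/kogo', which returns ok.
Then exchanger asunit using v='8624', u_from='KiB', u_to='kB', and see 1103872/125.
I try filer relocate using s='/mo_amp', d='/rebagri', and get ok.
I try filer relocate using s='/rebagri', d='/vapa', giving ok.
Invoking filer listout using p='/', — result: [kogo, vapa].


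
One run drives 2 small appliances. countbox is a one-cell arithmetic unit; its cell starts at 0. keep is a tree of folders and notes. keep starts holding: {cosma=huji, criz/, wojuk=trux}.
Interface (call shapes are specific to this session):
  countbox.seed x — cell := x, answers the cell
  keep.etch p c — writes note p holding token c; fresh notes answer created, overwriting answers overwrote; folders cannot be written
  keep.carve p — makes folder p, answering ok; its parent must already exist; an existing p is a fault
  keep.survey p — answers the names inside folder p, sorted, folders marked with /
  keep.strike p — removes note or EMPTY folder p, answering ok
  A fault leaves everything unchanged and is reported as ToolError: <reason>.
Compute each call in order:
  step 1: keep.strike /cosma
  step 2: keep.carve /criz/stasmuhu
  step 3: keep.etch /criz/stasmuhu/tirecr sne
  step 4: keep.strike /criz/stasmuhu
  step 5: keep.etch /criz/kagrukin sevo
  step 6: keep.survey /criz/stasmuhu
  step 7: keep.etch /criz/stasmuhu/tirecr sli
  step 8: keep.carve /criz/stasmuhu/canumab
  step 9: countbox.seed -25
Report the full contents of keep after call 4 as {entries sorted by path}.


> keep.strike p=/cosma
[out] ok
> keep.carve p=/criz/stasmuhu
[out] ok
> keep.etch p=/criz/stasmuhu/tirecr c=sne
[out] created
> keep.strike p=/criz/stasmuhu
[out] ToolError: not empty
> keep.etch p=/criz/kagrukin c=sevo
[out] created
> keep.survey p=/criz/stasmuhu
[out] [tirecr]
> keep.etch p=/criz/stasmuhu/tirecr c=sli
[out] overwrote
> keep.carve p=/criz/stasmuhu/canumab
[out] ok
> countbox.seed x=-25
[out] -25

Answer: {criz/, criz/stasmuhu/, criz/stasmuhu/tirecr=sne, wojuk=trux}


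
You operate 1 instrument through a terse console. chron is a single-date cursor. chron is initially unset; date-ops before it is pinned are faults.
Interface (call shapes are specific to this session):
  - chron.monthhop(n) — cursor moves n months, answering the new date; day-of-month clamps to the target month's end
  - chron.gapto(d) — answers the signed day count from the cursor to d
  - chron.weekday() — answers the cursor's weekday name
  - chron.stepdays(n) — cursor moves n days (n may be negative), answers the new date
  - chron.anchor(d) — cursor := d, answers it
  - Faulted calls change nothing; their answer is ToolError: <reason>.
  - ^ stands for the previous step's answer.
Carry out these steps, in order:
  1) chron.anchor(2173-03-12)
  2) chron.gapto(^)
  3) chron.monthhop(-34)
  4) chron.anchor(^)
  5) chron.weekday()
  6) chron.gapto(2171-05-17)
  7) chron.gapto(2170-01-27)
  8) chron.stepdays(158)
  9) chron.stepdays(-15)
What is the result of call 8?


I use anchor on d→2173-03-12, which returns 2173-03-12.
Now I run gapto on d→^: 0.
Using monthhop on n→-34, which returns 2170-05-12.
Calling anchor on d→^, yielding 2170-05-12.
Now I run weekday, giving Saturday.
Using gapto on d→2171-05-17, and get 370.
I run gapto on d→2170-01-27, — result: -105.
I use stepdays on n→158, and observe 2170-10-17.
Calling stepdays on n→-15, and get 2170-10-02.

Answer: 2170-10-17


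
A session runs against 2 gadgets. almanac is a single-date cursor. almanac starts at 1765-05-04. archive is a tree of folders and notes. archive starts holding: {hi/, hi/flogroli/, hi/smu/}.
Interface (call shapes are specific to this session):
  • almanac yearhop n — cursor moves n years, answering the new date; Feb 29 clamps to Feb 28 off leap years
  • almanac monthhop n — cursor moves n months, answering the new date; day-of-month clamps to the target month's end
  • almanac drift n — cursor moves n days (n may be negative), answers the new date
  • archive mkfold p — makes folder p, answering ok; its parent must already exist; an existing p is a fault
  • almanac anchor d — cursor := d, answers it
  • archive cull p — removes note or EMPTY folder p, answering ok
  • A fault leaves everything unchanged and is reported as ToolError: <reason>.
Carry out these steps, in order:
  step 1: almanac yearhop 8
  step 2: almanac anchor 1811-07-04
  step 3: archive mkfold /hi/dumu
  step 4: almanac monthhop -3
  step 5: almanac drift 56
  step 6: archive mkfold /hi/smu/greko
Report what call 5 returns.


Answer: 1811-05-30

Derivation:
$ almanac yearhop 8
:: 1773-05-04
$ almanac anchor 1811-07-04
:: 1811-07-04
$ archive mkfold /hi/dumu
:: ok
$ almanac monthhop -3
:: 1811-04-04
$ almanac drift 56
:: 1811-05-30
$ archive mkfold /hi/smu/greko
:: ok


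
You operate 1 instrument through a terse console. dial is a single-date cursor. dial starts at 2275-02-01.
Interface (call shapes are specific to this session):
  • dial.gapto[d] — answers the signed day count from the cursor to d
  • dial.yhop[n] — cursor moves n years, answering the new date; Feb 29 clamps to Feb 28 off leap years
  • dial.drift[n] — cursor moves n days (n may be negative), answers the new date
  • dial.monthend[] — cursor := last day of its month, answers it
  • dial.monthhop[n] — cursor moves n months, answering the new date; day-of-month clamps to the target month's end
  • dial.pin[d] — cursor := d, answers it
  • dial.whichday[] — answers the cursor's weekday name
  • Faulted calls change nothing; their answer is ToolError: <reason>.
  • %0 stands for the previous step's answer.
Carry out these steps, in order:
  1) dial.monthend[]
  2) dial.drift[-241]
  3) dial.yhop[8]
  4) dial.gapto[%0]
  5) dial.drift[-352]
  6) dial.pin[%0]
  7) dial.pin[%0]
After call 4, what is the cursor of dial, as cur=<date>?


Answer: cur=2282-07-02

Derivation:
CALL dial.monthend[]
RET  2275-02-28
CALL dial.drift[n=-241]
RET  2274-07-02
CALL dial.yhop[n=8]
RET  2282-07-02
CALL dial.gapto[d=%0]
RET  0
CALL dial.drift[n=-352]
RET  2281-07-15
CALL dial.pin[d=%0]
RET  2281-07-15
CALL dial.pin[d=%0]
RET  2281-07-15


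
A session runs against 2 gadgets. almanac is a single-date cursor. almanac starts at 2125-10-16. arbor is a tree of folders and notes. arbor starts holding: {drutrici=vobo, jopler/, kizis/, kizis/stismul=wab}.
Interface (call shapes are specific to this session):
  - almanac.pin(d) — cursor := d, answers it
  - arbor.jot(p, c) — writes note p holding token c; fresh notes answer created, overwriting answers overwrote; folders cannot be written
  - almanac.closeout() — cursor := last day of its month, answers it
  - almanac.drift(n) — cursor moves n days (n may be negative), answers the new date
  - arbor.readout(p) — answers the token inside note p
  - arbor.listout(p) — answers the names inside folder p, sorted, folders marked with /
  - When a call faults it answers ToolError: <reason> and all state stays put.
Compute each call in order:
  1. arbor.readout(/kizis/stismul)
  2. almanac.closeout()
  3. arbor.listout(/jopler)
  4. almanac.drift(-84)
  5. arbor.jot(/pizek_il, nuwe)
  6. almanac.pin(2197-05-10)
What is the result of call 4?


! arbor.readout(/kizis/stismul) => wab
! almanac.closeout() => 2125-10-31
! arbor.listout(/jopler) => []
! almanac.drift(-84) => 2125-08-08
! arbor.jot(/pizek_il, nuwe) => created
! almanac.pin(2197-05-10) => 2197-05-10

Answer: 2125-08-08


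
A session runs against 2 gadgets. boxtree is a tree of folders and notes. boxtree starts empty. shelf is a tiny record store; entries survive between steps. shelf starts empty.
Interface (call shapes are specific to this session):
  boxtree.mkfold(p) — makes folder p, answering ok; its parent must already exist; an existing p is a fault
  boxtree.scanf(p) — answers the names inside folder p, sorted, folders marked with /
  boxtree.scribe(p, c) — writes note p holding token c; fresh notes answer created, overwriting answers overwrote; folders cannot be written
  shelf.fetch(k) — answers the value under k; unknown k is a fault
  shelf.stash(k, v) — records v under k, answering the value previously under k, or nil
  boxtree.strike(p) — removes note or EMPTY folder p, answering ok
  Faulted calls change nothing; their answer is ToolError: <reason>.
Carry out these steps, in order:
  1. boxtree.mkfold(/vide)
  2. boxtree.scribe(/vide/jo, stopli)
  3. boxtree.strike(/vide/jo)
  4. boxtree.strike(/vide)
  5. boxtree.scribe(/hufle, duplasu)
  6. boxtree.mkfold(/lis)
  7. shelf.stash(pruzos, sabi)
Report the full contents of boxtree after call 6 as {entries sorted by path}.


Answer: {hufle=duplasu, lis/}

Derivation:
-> mkfold(p='/vide')
<- ok
-> scribe(p='/vide/jo', c='stopli')
<- created
-> strike(p='/vide/jo')
<- ok
-> strike(p='/vide')
<- ok
-> scribe(p='/hufle', c='duplasu')
<- created
-> mkfold(p='/lis')
<- ok
-> stash(k='pruzos', v='sabi')
<- nil


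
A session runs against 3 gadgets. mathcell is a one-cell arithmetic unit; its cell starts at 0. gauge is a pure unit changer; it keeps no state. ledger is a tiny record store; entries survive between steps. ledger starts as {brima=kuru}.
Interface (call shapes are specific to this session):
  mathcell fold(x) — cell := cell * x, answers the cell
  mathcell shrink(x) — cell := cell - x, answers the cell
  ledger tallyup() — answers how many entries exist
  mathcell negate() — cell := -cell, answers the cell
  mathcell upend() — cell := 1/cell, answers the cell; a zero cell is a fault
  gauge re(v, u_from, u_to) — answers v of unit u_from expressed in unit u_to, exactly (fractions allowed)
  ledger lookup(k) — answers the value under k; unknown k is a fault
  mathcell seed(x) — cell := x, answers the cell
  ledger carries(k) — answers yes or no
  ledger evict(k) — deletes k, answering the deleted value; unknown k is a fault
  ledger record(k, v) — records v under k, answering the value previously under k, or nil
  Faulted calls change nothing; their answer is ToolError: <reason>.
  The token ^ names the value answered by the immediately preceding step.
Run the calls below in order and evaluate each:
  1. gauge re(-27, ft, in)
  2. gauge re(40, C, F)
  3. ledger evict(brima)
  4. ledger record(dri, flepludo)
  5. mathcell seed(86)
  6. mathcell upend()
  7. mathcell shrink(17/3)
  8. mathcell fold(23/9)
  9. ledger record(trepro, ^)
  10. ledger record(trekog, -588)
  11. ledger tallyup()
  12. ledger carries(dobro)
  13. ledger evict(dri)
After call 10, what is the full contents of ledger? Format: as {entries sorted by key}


Answer: {dri=flepludo, trekog=-588, trepro=-33557/2322}

Derivation:
Step: gauge re[v=-27; u_from=ft; u_to=in]
Result: -324
Step: gauge re[v=40; u_from=C; u_to=F]
Result: 104
Step: ledger evict[k=brima]
Result: kuru
Step: ledger record[k=dri; v=flepludo]
Result: nil
Step: mathcell seed[x=86]
Result: 86
Step: mathcell upend[]
Result: 1/86
Step: mathcell shrink[x=17/3]
Result: -1459/258
Step: mathcell fold[x=23/9]
Result: -33557/2322
Step: ledger record[k=trepro; v=^]
Result: nil
Step: ledger record[k=trekog; v=-588]
Result: nil
Step: ledger tallyup[]
Result: 3
Step: ledger carries[k=dobro]
Result: no
Step: ledger evict[k=dri]
Result: flepludo


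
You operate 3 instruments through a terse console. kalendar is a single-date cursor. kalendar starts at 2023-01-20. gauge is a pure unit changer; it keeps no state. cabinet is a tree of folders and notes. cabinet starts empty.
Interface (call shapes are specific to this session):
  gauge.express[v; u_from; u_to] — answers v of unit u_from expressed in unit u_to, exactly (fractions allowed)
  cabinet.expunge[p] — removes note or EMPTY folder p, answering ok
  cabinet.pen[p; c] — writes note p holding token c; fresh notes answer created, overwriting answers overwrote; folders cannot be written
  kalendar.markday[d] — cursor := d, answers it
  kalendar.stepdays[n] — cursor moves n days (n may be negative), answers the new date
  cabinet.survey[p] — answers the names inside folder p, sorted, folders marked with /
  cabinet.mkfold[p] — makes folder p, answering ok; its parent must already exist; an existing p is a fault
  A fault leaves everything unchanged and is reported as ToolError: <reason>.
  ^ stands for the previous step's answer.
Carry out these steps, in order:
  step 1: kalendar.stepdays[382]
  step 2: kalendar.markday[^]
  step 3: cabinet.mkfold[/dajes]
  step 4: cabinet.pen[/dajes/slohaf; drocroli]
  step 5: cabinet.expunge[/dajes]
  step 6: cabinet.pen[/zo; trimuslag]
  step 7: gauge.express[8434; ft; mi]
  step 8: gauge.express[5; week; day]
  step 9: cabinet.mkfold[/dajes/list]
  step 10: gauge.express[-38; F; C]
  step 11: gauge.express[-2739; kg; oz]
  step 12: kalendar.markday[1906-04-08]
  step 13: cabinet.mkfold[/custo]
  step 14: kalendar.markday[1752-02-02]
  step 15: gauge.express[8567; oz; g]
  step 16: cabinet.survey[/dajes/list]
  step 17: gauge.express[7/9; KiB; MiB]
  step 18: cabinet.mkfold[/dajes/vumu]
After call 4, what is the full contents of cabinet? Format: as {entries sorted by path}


·→ kalendar.stepdays(382)
·← 2024-02-06
·→ kalendar.markday(^)
·← 2024-02-06
·→ cabinet.mkfold(/dajes)
·← ok
·→ cabinet.pen(/dajes/slohaf, drocroli)
·← created
·→ cabinet.expunge(/dajes)
·← ToolError: not empty
·→ cabinet.pen(/zo, trimuslag)
·← created
·→ gauge.express(8434, ft, mi)
·← 4217/2640
·→ gauge.express(5, week, day)
·← 35
·→ cabinet.mkfold(/dajes/list)
·← ok
·→ gauge.express(-38, F, C)
·← -350/9
·→ gauge.express(-2739, kg, oz)
·← -398400000000/4123567
·→ kalendar.markday(1906-04-08)
·← 1906-04-08
·→ cabinet.mkfold(/custo)
·← ok
·→ kalendar.markday(1752-02-02)
·← 1752-02-02
·→ gauge.express(8567, oz, g)
·← 388592583379/1600000
·→ cabinet.survey(/dajes/list)
·← []
·→ gauge.express(7/9, KiB, MiB)
·← 7/9216
·→ cabinet.mkfold(/dajes/vumu)
·← ok

Answer: {dajes/, dajes/slohaf=drocroli}


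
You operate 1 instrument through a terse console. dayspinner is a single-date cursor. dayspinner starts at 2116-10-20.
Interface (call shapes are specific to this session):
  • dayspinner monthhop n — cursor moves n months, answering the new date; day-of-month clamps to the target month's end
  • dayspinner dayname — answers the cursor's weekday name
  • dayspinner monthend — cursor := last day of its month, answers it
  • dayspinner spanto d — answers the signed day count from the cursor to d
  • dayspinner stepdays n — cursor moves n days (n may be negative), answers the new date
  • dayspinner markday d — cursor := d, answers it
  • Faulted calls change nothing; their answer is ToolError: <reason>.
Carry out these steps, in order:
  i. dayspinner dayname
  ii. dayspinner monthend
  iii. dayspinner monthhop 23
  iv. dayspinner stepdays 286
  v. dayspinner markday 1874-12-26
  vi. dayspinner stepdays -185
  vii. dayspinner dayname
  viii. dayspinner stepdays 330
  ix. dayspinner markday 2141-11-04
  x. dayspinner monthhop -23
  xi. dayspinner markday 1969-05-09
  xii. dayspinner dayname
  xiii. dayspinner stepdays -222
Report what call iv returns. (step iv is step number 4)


Answer: 2119-07-13

Derivation:
;; 1. dayspinner dayname() -> Tuesday
;; 2. dayspinner monthend() -> 2116-10-31
;; 3. dayspinner monthhop(23) -> 2118-09-30
;; 4. dayspinner stepdays(286) -> 2119-07-13
;; 5. dayspinner markday(1874-12-26) -> 1874-12-26
;; 6. dayspinner stepdays(-185) -> 1874-06-24
;; 7. dayspinner dayname() -> Wednesday
;; 8. dayspinner stepdays(330) -> 1875-05-20
;; 9. dayspinner markday(2141-11-04) -> 2141-11-04
;; 10. dayspinner monthhop(-23) -> 2139-12-04
;; 11. dayspinner markday(1969-05-09) -> 1969-05-09
;; 12. dayspinner dayname() -> Friday
;; 13. dayspinner stepdays(-222) -> 1968-09-29


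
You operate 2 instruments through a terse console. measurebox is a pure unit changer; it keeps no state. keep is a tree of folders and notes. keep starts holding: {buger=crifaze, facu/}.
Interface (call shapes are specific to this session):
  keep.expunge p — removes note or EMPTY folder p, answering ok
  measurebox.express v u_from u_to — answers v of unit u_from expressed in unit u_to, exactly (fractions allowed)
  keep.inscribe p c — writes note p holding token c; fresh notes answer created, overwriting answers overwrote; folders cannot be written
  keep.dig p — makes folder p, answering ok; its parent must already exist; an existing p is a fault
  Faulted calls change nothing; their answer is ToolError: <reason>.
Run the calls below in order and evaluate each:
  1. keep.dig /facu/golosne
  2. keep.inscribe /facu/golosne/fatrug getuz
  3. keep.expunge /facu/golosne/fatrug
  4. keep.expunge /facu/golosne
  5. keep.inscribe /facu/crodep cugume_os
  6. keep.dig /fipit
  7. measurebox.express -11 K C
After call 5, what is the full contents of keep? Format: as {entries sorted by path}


Answer: {buger=crifaze, facu/, facu/crodep=cugume_os}

Derivation:
% keep.dig(p: /facu/golosne) == ok
% keep.inscribe(p: /facu/golosne/fatrug, c: getuz) == created
% keep.expunge(p: /facu/golosne/fatrug) == ok
% keep.expunge(p: /facu/golosne) == ok
% keep.inscribe(p: /facu/crodep, c: cugume_os) == created
% keep.dig(p: /fipit) == ok
% measurebox.express(v: -11, u_from: K, u_to: C) == -5683/20


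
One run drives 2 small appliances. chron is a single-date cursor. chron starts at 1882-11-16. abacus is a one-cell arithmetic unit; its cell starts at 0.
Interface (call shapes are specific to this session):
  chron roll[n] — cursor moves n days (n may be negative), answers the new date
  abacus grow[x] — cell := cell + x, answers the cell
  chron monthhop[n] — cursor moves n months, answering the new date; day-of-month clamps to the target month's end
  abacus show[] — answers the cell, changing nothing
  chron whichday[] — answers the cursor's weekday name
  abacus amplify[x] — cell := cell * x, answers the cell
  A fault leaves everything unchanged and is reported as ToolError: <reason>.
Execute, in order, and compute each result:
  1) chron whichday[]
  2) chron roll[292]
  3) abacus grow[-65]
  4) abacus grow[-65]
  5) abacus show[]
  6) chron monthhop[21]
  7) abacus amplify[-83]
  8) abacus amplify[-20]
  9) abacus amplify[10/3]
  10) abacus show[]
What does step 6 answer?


Answer: 1885-06-04

Derivation:
;; 1. chron whichday() => Thursday
;; 2. chron roll(n='292') => 1883-09-04
;; 3. abacus grow(x='-65') => -65
;; 4. abacus grow(x='-65') => -130
;; 5. abacus show() => -130
;; 6. chron monthhop(n='21') => 1885-06-04
;; 7. abacus amplify(x='-83') => 10790
;; 8. abacus amplify(x='-20') => -215800
;; 9. abacus amplify(x='10/3') => -2158000/3
;; 10. abacus show() => -2158000/3


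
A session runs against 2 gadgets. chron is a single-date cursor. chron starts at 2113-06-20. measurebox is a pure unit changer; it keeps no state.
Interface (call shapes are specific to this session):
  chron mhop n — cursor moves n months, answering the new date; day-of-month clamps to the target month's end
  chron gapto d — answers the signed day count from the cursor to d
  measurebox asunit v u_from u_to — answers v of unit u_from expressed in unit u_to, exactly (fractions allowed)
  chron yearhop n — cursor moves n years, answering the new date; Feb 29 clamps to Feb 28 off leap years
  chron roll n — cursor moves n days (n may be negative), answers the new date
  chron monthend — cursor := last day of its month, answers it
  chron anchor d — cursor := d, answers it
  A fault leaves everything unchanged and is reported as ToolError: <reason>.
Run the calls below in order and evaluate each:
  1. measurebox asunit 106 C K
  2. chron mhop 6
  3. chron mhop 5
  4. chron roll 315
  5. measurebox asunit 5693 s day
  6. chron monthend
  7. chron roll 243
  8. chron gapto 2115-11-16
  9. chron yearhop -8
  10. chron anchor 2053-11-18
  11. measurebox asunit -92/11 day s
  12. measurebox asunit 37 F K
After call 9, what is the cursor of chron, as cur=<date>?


Answer: cur=2107-11-29

Derivation:
! measurebox asunit(v='106', u_from='C', u_to='K') => 7583/20
! chron mhop(n='6') => 2113-12-20
! chron mhop(n='5') => 2114-05-20
! chron roll(n='315') => 2115-03-31
! measurebox asunit(v='5693', u_from='s', u_to='day') => 5693/86400
! chron monthend() => 2115-03-31
! chron roll(n='243') => 2115-11-29
! chron gapto(d='2115-11-16') => -13
! chron yearhop(n='-8') => 2107-11-29
! chron anchor(d='2053-11-18') => 2053-11-18
! measurebox asunit(v='-92/11', u_from='day', u_to='s') => -7948800/11
! measurebox asunit(v='37', u_from='F', u_to='K') => 49667/180


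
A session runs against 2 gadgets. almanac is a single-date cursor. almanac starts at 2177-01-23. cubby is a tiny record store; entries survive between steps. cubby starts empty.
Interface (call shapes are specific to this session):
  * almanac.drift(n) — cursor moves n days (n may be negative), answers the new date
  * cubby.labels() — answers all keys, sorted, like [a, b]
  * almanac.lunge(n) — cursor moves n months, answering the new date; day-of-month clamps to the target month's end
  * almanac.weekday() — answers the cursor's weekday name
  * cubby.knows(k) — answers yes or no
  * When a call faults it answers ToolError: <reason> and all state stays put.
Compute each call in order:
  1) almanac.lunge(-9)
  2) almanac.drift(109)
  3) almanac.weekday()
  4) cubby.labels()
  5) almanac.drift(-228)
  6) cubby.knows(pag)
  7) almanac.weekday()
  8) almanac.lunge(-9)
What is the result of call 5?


Answer: 2175-12-26

Derivation:
Using lunge on -9, yielding 2176-04-23.
I call drift on 109, and get 2176-08-10.
I invoke weekday(), and observe Saturday.
I try labels(), which returns [].
I invoke drift on -228, and observe 2175-12-26.
Then knows on pag: no.
Now I run weekday, and get Tuesday.
Then lunge on -9, giving 2175-03-26.


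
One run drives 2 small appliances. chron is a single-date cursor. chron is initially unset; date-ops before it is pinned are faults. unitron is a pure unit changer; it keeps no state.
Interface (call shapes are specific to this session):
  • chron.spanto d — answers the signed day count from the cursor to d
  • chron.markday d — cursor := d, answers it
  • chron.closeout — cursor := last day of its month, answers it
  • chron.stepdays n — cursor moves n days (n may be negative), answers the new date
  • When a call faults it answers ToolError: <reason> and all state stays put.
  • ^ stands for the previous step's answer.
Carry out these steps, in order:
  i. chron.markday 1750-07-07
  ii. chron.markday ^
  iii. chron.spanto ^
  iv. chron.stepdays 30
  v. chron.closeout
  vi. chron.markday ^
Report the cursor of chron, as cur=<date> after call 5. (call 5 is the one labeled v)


Answer: cur=1750-08-31

Derivation:
I invoke chron.markday passing d='1750-07-07', — result: 1750-07-07.
I use chron.markday passing d='^', giving 1750-07-07.
I try chron.spanto passing d='^', which returns 0.
Using chron.stepdays passing n='30', and observe 1750-08-06.
Next I call chron.closeout(), yielding 1750-08-31.
Invoking chron.markday passing d='^', and get 1750-08-31.
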